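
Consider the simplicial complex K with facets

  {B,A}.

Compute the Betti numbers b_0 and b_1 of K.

Fix the vertex order A < B and write every simplex with vertices in increasing order. Then dim K = 1 and the simplices of K are:

  0-simplices (2): A, B
  1-simplices (1): AB

so the chain groups are C_0 ≅ Z^2, C_1 ≅ Z^1.

The boundary map ∂_1: C_1 → C_0 is given by ∂[p,q] = [q] − [p]. For instance
  ∂AB = B − A.
This gives a 2×1 integer matrix of rank 1; reducing to Smith normal form yields diagonal entries (1).

Now H_k = ker ∂_k / im ∂_{k+1}, so:

  H_0: rank C_0 − rank ∂_1 = 2 − 1 = 1, and the invariant factors of ∂_1 are all 1, so H_0 = Z.
  H_1: rank ker ∂_1 − rank ∂_2 = (1 − 1) − 0 = 0, and there is no ∂_2, so H_1 = 0.

(K is a triangulation of the 1-simplex.)

Hence the Betti numbers are b_0 = 1, b_1 = 0.

b_0 = 1, b_1 = 0.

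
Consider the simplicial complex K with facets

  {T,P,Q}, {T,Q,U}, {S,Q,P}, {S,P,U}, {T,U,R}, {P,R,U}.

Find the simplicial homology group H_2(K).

H_2 = 0.

Take the total order P < Q < R < S < T < U on the vertex set. Then K (dimension 2) consists of the simplices:

  0-simplices (6): P, Q, R, S, T, U
  1-simplices (12): PQ, PR, PS, PT, PU, QS, QT, QU, RT, RU, SU, TU
  2-simplices (6): PQS, PQT, PRU, PSU, QTU, RTU

so the chain groups are C_0 ≅ Z^6, C_1 ≅ Z^12, C_2 ≅ Z^6.

The boundary map ∂_1: C_1 → C_0 is given by ∂[p,q] = [q] − [p]. For instance
  ∂RT = T − R.
The resulting 6×12 matrix has rank 5, and its Smith normal form has invariant factors (1,1,1,1,1).

The boundary map ∂_2: C_2 → C_1 maps a triangle to the signed sum of its edges. For instance
  ∂PSU = SU − PU + PS,
  ∂PQT = QT − PT + PQ.
The 12×6 boundary matrix has rank 6 and Smith normal form diag(1,1,1,1,1,1).

From H_k ≅ ker(∂_k) / im(∂_{k+1}) we obtain:

  H_2: rank ker ∂_2 − rank ∂_3 = (6 − 6) − 0 = 0, and there is no ∂_3, so H_2 ≅ 0.

(K is a triangulation of the cylinder S^1 x I.)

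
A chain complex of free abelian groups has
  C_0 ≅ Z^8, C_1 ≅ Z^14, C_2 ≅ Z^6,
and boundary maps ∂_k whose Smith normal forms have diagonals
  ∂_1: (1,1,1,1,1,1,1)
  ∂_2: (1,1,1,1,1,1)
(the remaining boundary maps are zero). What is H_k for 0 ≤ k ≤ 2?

H_0: b_0 = 8 − 0 − 7 = 1; torsion from ∂_1 factors > 1: none. So H_0 ≅ Z.
H_1: b_1 = 14 − 7 − 6 = 1; torsion from ∂_2 factors > 1: none. So H_1 ≅ Z.
H_2: b_2 = 6 − 6 − 0 = 0; torsion from ∂_3 factors > 1: none. So H_2 ≅ 0.

H_0 ≅ Z,  H_1 ≅ Z,  H_2 = 0.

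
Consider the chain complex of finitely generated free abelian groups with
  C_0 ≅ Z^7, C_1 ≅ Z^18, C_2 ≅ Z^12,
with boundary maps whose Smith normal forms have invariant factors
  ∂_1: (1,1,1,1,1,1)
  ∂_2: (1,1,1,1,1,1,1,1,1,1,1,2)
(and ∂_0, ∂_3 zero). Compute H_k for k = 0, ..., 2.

H_0: b_0 = 7 − 0 − 6 = 1; torsion from ∂_1 factors > 1: none. So H_0 = Z.
H_1: b_1 = 18 − 6 − 12 = 0; torsion from ∂_2 factors > 1: [2]. So H_1 = Z/2Z.
H_2: b_2 = 12 − 12 − 0 = 0; torsion from ∂_3 factors > 1: none. So H_2 = 0.

H_0 = Z,  H_1 = Z/2Z,  H_2 = 0.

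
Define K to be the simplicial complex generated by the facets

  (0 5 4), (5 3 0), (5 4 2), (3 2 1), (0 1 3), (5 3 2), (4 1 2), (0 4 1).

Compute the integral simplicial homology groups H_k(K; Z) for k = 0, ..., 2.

Take the total order 0 < 1 < 2 < 3 < 4 < 5 on the vertex set. Then K (dimension 2) consists of the simplices:

  0-simplices (6): [0], [1], [2], [3], [4], [5]
  1-simplices (12): [0,1], [0,3], [0,4], [0,5], [1,2], [1,3], [1,4], [2,3], [2,4], [2,5], [3,5], [4,5]
  2-simplices (8): [0,1,3], [0,1,4], [0,3,5], [0,4,5], [1,2,3], [1,2,4], [2,3,5], [2,4,5]

so the chain groups are C_0 ≅ Z^6, C_1 ≅ Z^12, C_2 ≅ Z^8.

The boundary map ∂_1: C_1 → C_0 sends each edge [p,q] (with p < q) to q − p. For instance
  ∂[4,5] = [5] − [4].
As a 6×12 matrix over Z this has rank 5, with invariant factors (1,1,1,1,1).

∂_2: C_2 → C_1 sends each 2-simplex [p,q,r] to [q,r] − [p,r] + [p,q]. For instance
  ∂[0,4,5] = [4,5] − [0,5] + [0,4],
  ∂[2,3,5] = [3,5] − [2,5] + [2,3].
The 12×8 boundary matrix has rank 7 and Smith normal form diag(1,1,1,1,1,1,1).

Reading off H_k = ker ∂_k / im ∂_{k+1}:

  H_0: rank C_0 − rank ∂_1 = 6 − 5 = 1, and the invariant factors of ∂_1 are all 1, so H_0 ≅ Z.
  H_1: rank ker ∂_1 − rank ∂_2 = (12 − 5) − 7 = 0, and the invariant factors of ∂_2 are all 1, so H_1 ≅ 0.
  H_2: rank ker ∂_2 − rank ∂_3 = (8 − 7) − 0 = 1, and there is no ∂_3, so H_2 ≅ Z.

As a check, the Euler characteristic is 6 − 12 + 8 = 2, which agrees with 1 − 0 + 1 = 2.

H_0 = Z,  H_1 = 0,  H_2 = Z.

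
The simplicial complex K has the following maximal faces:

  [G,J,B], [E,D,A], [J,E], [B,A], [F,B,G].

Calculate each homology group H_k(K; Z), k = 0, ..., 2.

Fix the vertex order A < B < D < E < F < G < J and write every simplex with vertices in increasing order. Then dim K = 2 and the simplices of K are:

  0-simplices (7): A, B, D, E, F, G, J
  1-simplices (10): AB, AD, AE, BF, BG, BJ, DE, EJ, FG, GJ
  2-simplices (3): ADE, BFG, BGJ

so the chain groups are C_0 ≅ Z^7, C_1 ≅ Z^10, C_2 ≅ Z^3.

The boundary map ∂_1: C_1 → C_0 maps an edge to its endpoints' difference, ∂[p,q] = q − p. For instance
  ∂AB = B − A.
The 7×10 boundary matrix has rank 6 and Smith normal form diag(1,1,1,1,1,1).

The boundary map ∂_2: C_2 → C_1 sends each 2-simplex [p,q,r] to [q,r] − [p,r] + [p,q]. For instance
  ∂BFG = FG − BG + BF,
  ∂ADE = DE − AE + AD.
The 10×3 boundary matrix has rank 3 and Smith normal form diag(1,1,1).

Now H_k = ker ∂_k / im ∂_{k+1}, so:

  H_0: rank C_0 − rank ∂_1 = 7 − 6 = 1, and the invariant factors of ∂_1 are all 1, so H_0 ≅ Z.
  H_1: rank ker ∂_1 − rank ∂_2 = (10 − 6) − 3 = 1, and the invariant factors of ∂_2 are all 1, so H_1 ≅ Z.
  H_2: rank ker ∂_2 − rank ∂_3 = (3 − 3) − 0 = 0, and there is no ∂_3, so H_2 ≅ 0.

As a check, the Euler characteristic is 7 − 10 + 3 = 0, which agrees with 1 − 1 + 0 = 0.

H_0 = Z,  H_1 = Z,  H_2 = 0.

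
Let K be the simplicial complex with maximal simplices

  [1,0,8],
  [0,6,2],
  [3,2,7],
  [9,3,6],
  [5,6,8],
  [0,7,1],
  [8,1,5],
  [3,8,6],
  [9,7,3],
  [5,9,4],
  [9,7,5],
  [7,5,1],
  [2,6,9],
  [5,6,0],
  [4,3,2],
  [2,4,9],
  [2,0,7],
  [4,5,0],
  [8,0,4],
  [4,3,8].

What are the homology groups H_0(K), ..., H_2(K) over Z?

H_0 ≅ Z,  H_1 ≅ Z × Z/2,  H_2 = 0.

We work with the vertex ordering 0 < 1 < 2 < 3 < 4 < 5 < 6 < 7 < 8 < 9. The simplices of K, each written with vertices in increasing order, are:

  0-simplices (10): [0], [1], [2], [3], [4], [5], [6], [7], [8], [9]
  1-simplices (30): (30 of them)
  2-simplices (20): (20 of them)

giving chain groups C_0 ≅ Z^10, C_1 ≅ Z^30, C_2 ≅ Z^20.

∂_1: C_1 → C_0 sends each edge [p,q] (with p < q) to q − p.
This gives a 10×30 integer matrix of rank 9; reducing to Smith normal form yields diagonal entries (1,1,1,1,1,1,1,1,1).

Boundary ∂_2: C_2 → C_1 maps a triangle to the signed sum of its edges. For instance
  ∂[0,2,7] = [2,7] − [0,7] + [0,2],
  ∂[3,4,8] = [4,8] − [3,8] + [3,4].
This gives a 30×20 integer matrix of rank 20; reducing to Smith normal form yields diagonal entries (1,1,1,1,1,1,1,1,1,1,1,1,1,1,1,1,1,1,1,2).

Computing H_k = (kernel of ∂_k) / (image of ∂_{k+1}):

  H_0: rank C_0 − rank ∂_1 = 10 − 9 = 1, and the invariant factors of ∂_1 are all 1, so H_0 ≅ Z.
  H_1: rank ker ∂_1 − rank ∂_2 = (30 − 9) − 20 = 1, and ∂_2 has invariant factor 2 > 1, so H_1 ≅ Z × Z/2.
  H_2: rank ker ∂_2 − rank ∂_3 = (20 − 20) − 0 = 0, and there is no ∂_3, so H_2 ≅ 0.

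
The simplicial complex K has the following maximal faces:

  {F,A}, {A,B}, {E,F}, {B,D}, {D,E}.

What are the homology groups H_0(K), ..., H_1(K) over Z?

K has 5 vertices, 5 edges.
rank ∂_0 = 0, rank ∂_1 = 4 ⇒ b_0 = 5 − 0 − 4 = 1; all invariant factors of ∂_1 are 1 so no torsion. So H_0 = Z.
rank ∂_1 = 4, rank ∂_2 = 0 ⇒ b_1 = 5 − 4 − 0 = 1. So H_1 = Z.

H_0 ≅ Z,  H_1 ≅ Z.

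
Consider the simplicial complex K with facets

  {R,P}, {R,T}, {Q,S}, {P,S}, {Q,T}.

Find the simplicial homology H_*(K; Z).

We work with the vertex ordering P < Q < R < S < T. The simplices of K, each written with vertices in increasing order, are:

  0-simplices (5): P, Q, R, S, T
  1-simplices (5): PR, PS, QS, QT, RT

so the chain groups are C_0 ≅ Z^5, C_1 ≅ Z^5.

Boundary ∂_1: C_1 → C_0 is given by ∂[p,q] = [q] − [p]. For instance
  ∂RT = T − R.
The resulting 5×5 matrix has rank 4, and its Smith normal form has invariant factors (1,1,1,1).

Computing H_k = (kernel of ∂_k) / (image of ∂_{k+1}):

  H_0: rank C_0 − rank ∂_1 = 5 − 4 = 1, and the invariant factors of ∂_1 are all 1, so H_0 ≅ Z.
  H_1: rank ker ∂_1 − rank ∂_2 = (5 − 4) − 0 = 1, and there is no ∂_2, so H_1 ≅ Z.

As a check, the Euler characteristic is 5 − 5 = 0, which agrees with 1 − 1 = 0.
(K is a triangulation of the circle S^1.)

H_0 = Z,  H_1 = Z.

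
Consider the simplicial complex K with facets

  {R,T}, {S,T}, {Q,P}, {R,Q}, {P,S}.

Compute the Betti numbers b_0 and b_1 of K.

b_0 = 1, b_1 = 1.

Order the vertices as P < Q < R < S < T. Listing each simplex with vertices in this order, K has dimension 1 with simplices:

  0-simplices (5): P, Q, R, S, T
  1-simplices (5): PQ, PS, QR, RT, ST

so the chain groups are C_0 ≅ Z^5, C_1 ≅ Z^5.

Boundary ∂_1: C_1 → C_0 sends each edge [p,q] (with p < q) to q − p.
The 5×5 boundary matrix has rank 4 and Smith normal form diag(1,1,1,1).

From H_k ≅ ker(∂_k) / im(∂_{k+1}) we obtain:

  H_0: rank C_0 − rank ∂_1 = 5 − 4 = 1, and the invariant factors of ∂_1 are all 1, so H_0 = Z.
  H_1: rank ker ∂_1 − rank ∂_2 = (5 − 4) − 0 = 1, and there is no ∂_2, so H_1 = Z.

Hence the Betti numbers are b_0 = 1, b_1 = 1.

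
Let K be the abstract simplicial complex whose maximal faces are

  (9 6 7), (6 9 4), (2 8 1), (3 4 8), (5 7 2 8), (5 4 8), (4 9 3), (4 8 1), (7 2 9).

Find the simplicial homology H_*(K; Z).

We work with the vertex ordering 1 < 2 < 3 < 4 < 5 < 6 < 7 < 8 < 9. The simplices of K, each written with vertices in increasing order, are:

  0-simplices (9): [1], [2], [3], [4], [5], [6], [7], [8], [9]
  1-simplices (20): [1,2], [1,4], [1,8], [2,5], [2,7], [2,8], [2,9], [3,4], [3,8], [3,9], [4,5], [4,6], [4,8], [4,9], [5,7], [5,8], [6,7], [6,9], [7,8], [7,9]
  2-simplices (12): [1,2,8], [1,4,8], [2,5,7], [2,5,8], [2,7,8], [2,7,9], [3,4,8], [3,4,9], [4,5,8], [4,6,9], [5,7,8], [6,7,9]
  3-simplices (1): [2,5,7,8]

Hence C_0 ≅ Z^9, C_1 ≅ Z^20, C_2 ≅ Z^12, C_3 ≅ Z^1.

The boundary map ∂_1: C_1 → C_0 maps an edge to its endpoints' difference, ∂[p,q] = q − p.
This gives a 9×20 integer matrix of rank 8; reducing to Smith normal form yields diagonal entries (1,1,1,1,1,1,1,1).

∂_2: C_2 → C_1 acts by ∂[p,q,r] = [q,r] − [p,r] + [p,q]. For instance
  ∂[4,5,8] = [5,8] − [4,8] + [4,5],
  ∂[2,5,8] = [5,8] − [2,8] + [2,5].
The resulting 20×12 matrix has rank 11, and its Smith normal form has invariant factors (1,1,1,1,1,1,1,1,1,1,1).

The boundary map ∂_3: C_3 → C_2 sends each 3-simplex σ to the alternating sum Σ_i (−1)^i (σ with its i-th vertex removed). For instance
  ∂[2,5,7,8] = [5,7,8] − [2,7,8] + [2,5,8] − [2,5,7].
The 12×1 boundary matrix has rank 1 and Smith normal form diag(1).

Computing H_k = (kernel of ∂_k) / (image of ∂_{k+1}):

  H_0: rank C_0 − rank ∂_1 = 9 − 8 = 1, and the invariant factors of ∂_1 are all 1, so H_0 ≅ Z.
  H_1: rank ker ∂_1 − rank ∂_2 = (20 − 8) − 11 = 1, and the invariant factors of ∂_2 are all 1, so H_1 ≅ Z.
  H_2: rank ker ∂_2 − rank ∂_3 = (12 − 11) − 1 = 0, and the invariant factors of ∂_3 are all 1, so H_2 ≅ 0.
  H_3: rank ker ∂_3 − rank ∂_4 = (1 − 1) − 0 = 0, and there is no ∂_4, so H_3 ≅ 0.

H_0 ≅ Z,  H_1 ≅ Z,  H_2 = 0,  H_3 = 0.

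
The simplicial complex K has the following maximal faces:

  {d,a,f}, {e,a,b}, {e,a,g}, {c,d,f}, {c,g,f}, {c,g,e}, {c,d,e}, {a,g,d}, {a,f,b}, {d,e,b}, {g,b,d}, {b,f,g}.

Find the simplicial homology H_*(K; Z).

H_0 = Z,  H_1 = Z/2,  H_2 = 0.

Take the total order a < b < c < d < e < f < g on the vertex set. Then K (dimension 2) consists of the simplices:

  0-simplices (7): a, b, c, d, e, f, g
  1-simplices (18): ab, ad, ae, af, ag, bd, be, bf, bg, cd, ce, cf, cg, de, df, dg, eg, fg
  2-simplices (12): abe, abf, adf, adg, aeg, bde, bdg, bfg, cde, cdf, ceg, cfg

Hence C_0 ≅ Z^7, C_1 ≅ Z^18, C_2 ≅ Z^12.

The boundary map ∂_1: C_1 → C_0 maps an edge to its endpoints' difference, ∂[p,q] = q − p. For instance
  ∂ad = d − a.
As a 7×18 matrix over Z this has rank 6, with invariant factors (1,1,1,1,1,1).

Boundary ∂_2: C_2 → C_1 acts by ∂[p,q,r] = [q,r] − [p,r] + [p,q]. For instance
  ∂cfg = fg − cg + cf,
  ∂bdg = dg − bg + bd.
This gives a 18×12 integer matrix of rank 12; reducing to Smith normal form yields diagonal entries (1,1,1,1,1,1,1,1,1,1,1,2).

Reading off H_k = ker ∂_k / im ∂_{k+1}:

  H_0: rank C_0 − rank ∂_1 = 7 − 6 = 1, and the invariant factors of ∂_1 are all 1, so H_0 = Z.
  H_1: rank ker ∂_1 − rank ∂_2 = (18 − 6) − 12 = 0, and ∂_2 has invariant factor 2 > 1, so H_1 = Z/2.
  H_2: rank ker ∂_2 − rank ∂_3 = (12 − 12) − 0 = 0, and there is no ∂_3, so H_2 = 0.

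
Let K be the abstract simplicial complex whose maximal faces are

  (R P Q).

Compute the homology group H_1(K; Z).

Take the total order P < Q < R on the vertex set. Then K (dimension 2) consists of the simplices:

  0-simplices (3): P, Q, R
  1-simplices (3): PQ, PR, QR
  2-simplices (1): PQR

Hence C_0 ≅ Z^3, C_1 ≅ Z^3, C_2 ≅ Z^1.

Boundary ∂_1: C_1 → C_0 is given by ∂[p,q] = [q] − [p].
The resulting 3×3 matrix has rank 2, and its Smith normal form has invariant factors (1,1).

The boundary map ∂_2: C_2 → C_1 acts by ∂[p,q,r] = [q,r] − [p,r] + [p,q]. For instance
  ∂PQR = QR − PR + PQ.
As a 3×1 matrix over Z this has rank 1, with invariant factors (1).

Computing H_k = (kernel of ∂_k) / (image of ∂_{k+1}):

  H_1: rank ker ∂_1 − rank ∂_2 = (3 − 2) − 1 = 0, and the invariant factors of ∂_2 are all 1, so H_1 ≅ 0.

H_1 = 0.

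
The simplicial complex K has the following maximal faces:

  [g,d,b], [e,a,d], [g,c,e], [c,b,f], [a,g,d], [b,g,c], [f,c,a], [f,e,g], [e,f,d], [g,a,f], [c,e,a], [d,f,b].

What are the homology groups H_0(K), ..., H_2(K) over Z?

Take the total order a < b < c < d < e < f < g on the vertex set. Then K (dimension 2) consists of the simplices:

  0-simplices (7): a, b, c, d, e, f, g
  1-simplices (18): ac, ad, ae, af, ag, bc, bd, bf, bg, ce, cf, cg, de, df, dg, ef, eg, fg
  2-simplices (12): ace, acf, ade, adg, afg, bcf, bcg, bdf, bdg, ceg, def, efg

so the chain groups are C_0 ≅ Z^7, C_1 ≅ Z^18, C_2 ≅ Z^12.

Boundary ∂_1: C_1 → C_0 is given by ∂[p,q] = [q] − [p]. For instance
  ∂af = f − a.
The resulting 7×18 matrix has rank 6, and its Smith normal form has invariant factors (1,1,1,1,1,1).

∂_2: C_2 → C_1 sends each 2-simplex [p,q,r] to [q,r] − [p,r] + [p,q]. For instance
  ∂bdg = dg − bg + bd,
  ∂acf = cf − af + ac.
As a 18×12 matrix over Z this has rank 12, with invariant factors (1,1,1,1,1,1,1,1,1,1,1,2).

From H_k ≅ ker(∂_k) / im(∂_{k+1}) we obtain:

  H_0: rank C_0 − rank ∂_1 = 7 − 6 = 1, and the invariant factors of ∂_1 are all 1, so H_0 = Z.
  H_1: rank ker ∂_1 − rank ∂_2 = (18 − 6) − 12 = 0, and ∂_2 has invariant factor 2 > 1, so H_1 = Z/2.
  H_2: rank ker ∂_2 − rank ∂_3 = (12 − 12) − 0 = 0, and there is no ∂_3, so H_2 = 0.

H_0 ≅ Z,  H_1 ≅ Z/2,  H_2 = 0.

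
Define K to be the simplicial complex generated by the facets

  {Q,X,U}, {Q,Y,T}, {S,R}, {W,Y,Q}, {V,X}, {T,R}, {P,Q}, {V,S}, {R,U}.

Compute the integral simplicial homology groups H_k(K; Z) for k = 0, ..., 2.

H_0 = Z,  H_1 = Z^2,  H_2 = 0.

K has 10 vertices, 14 edges, 3 triangles.
rank ∂_0 = 0, rank ∂_1 = 9 ⇒ b_0 = 10 − 0 − 9 = 1; all invariant factors of ∂_1 are 1 so no torsion. So H_0 ≅ Z.
rank ∂_1 = 9, rank ∂_2 = 3 ⇒ b_1 = 14 − 9 − 3 = 2; all invariant factors of ∂_2 are 1 so no torsion. So H_1 ≅ Z^2.
rank ∂_2 = 3, rank ∂_3 = 0 ⇒ b_2 = 3 − 3 − 0 = 0. So H_2 ≅ 0.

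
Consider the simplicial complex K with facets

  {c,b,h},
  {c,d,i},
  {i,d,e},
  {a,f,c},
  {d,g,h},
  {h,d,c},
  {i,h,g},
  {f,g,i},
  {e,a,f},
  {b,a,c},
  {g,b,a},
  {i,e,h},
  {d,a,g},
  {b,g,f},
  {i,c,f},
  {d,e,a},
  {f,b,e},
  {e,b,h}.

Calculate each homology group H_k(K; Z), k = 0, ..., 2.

Fix the vertex order a < b < c < d < e < f < g < h < i and write every simplex with vertices in increasing order. Then dim K = 2 and the simplices of K are:

  0-simplices (9): a, b, c, d, e, f, g, h, i
  1-simplices (27): ab, ac, ad, ae, af, ag, bc, be, bf, bg, bh, cd, cf, ch, ci, de, dg, dh, di, ef, eh, ei, fg, fi, gh, gi, hi
  2-simplices (18): abc, abg, acf, ade, adg, aef, bch, bef, beh, bfg, cdh, cdi, cfi, dei, dgh, ehi, fgi, ghi

so the chain groups are C_0 ≅ Z^9, C_1 ≅ Z^27, C_2 ≅ Z^18.

Boundary ∂_1: C_1 → C_0 is given by ∂[p,q] = [q] − [p]. For instance
  ∂ae = e − a.
The 9×27 boundary matrix has rank 8 and Smith normal form diag(1,1,1,1,1,1,1,1).

The boundary map ∂_2: C_2 → C_1 maps a triangle to the signed sum of its edges. For instance
  ∂cdi = di − ci + cd,
  ∂aef = ef − af + ae.
The resulting 27×18 matrix has rank 18, and its Smith normal form has invariant factors (1,1,1,1,1,1,1,1,1,1,1,1,1,1,1,1,1,2).

From H_k ≅ ker(∂_k) / im(∂_{k+1}) we obtain:

  H_0: rank C_0 − rank ∂_1 = 9 − 8 = 1, and the invariant factors of ∂_1 are all 1, so H_0 = Z.
  H_1: rank ker ∂_1 − rank ∂_2 = (27 − 8) − 18 = 1, and ∂_2 has invariant factor 2 > 1, so H_1 = Z ⊕ Z_2.
  H_2: rank ker ∂_2 − rank ∂_3 = (18 − 18) − 0 = 0, and there is no ∂_3, so H_2 = 0.

As a check, the Euler characteristic is 9 − 27 + 18 = 0, which agrees with 1 − 1 + 0 = 0.
(K is a triangulation of the Klein bottle.)

H_0 = Z,  H_1 = Z ⊕ Z_2,  H_2 = 0.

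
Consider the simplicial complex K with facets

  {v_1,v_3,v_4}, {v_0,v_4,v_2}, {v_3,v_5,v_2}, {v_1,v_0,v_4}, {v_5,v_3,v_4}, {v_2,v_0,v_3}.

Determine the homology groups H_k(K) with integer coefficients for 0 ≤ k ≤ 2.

Order the vertices as v_0 < v_1 < v_2 < v_3 < v_4 < v_5. Listing each simplex with vertices in this order, K has dimension 2 with simplices:

  0-simplices (6): [v_0], [v_1], [v_2], [v_3], [v_4], [v_5]
  1-simplices (12): [v_0,v_1], [v_0,v_2], [v_0,v_3], [v_0,v_4], [v_1,v_3], [v_1,v_4], [v_2,v_3], [v_2,v_4], [v_2,v_5], [v_3,v_4], [v_3,v_5], [v_4,v_5]
  2-simplices (6): [v_0,v_1,v_4], [v_0,v_2,v_3], [v_0,v_2,v_4], [v_1,v_3,v_4], [v_2,v_3,v_5], [v_3,v_4,v_5]

so the chain groups are C_0 ≅ Z^6, C_1 ≅ Z^12, C_2 ≅ Z^6.

∂_1: C_1 → C_0 is given by ∂[p,q] = [q] − [p].
As a 6×12 matrix over Z this has rank 5, with invariant factors (1,1,1,1,1).

The boundary map ∂_2: C_2 → C_1 acts by ∂[p,q,r] = [q,r] − [p,r] + [p,q]. For instance
  ∂[v_2,v_3,v_5] = [v_3,v_5] − [v_2,v_5] + [v_2,v_3],
  ∂[v_0,v_1,v_4] = [v_1,v_4] − [v_0,v_4] + [v_0,v_1].
This gives a 12×6 integer matrix of rank 6; reducing to Smith normal form yields diagonal entries (1,1,1,1,1,1).

Computing H_k = (kernel of ∂_k) / (image of ∂_{k+1}):

  H_0: rank C_0 − rank ∂_1 = 6 − 5 = 1, and the invariant factors of ∂_1 are all 1, so H_0 ≅ Z.
  H_1: rank ker ∂_1 − rank ∂_2 = (12 − 5) − 6 = 1, and the invariant factors of ∂_2 are all 1, so H_1 ≅ Z.
  H_2: rank ker ∂_2 − rank ∂_3 = (6 − 6) − 0 = 0, and there is no ∂_3, so H_2 ≅ 0.

As a check, the Euler characteristic is 6 − 12 + 6 = 0, which agrees with 1 − 1 + 0 = 0.
(K is a triangulation of the cylinder S^1 x I.)

H_0 = Z,  H_1 = Z,  H_2 = 0.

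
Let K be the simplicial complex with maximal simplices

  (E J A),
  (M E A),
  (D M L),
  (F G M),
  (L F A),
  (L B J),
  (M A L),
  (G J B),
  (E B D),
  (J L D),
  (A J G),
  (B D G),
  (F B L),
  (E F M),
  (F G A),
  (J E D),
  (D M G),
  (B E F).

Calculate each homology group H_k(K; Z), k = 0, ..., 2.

H_0 = Z,  H_1 = Z ⊕ Z/2Z,  H_2 = 0.

We work with the vertex ordering A < B < D < E < F < G < J < L < M. The simplices of K, each written with vertices in increasing order, are:

  0-simplices (9): A, B, D, E, F, G, J, L, M
  1-simplices (27): AE, AF, AG, AJ, AL, AM, BD, BE, BF, BG, BJ, BL, DE, DG, DJ, DL, DM, EF, EJ, EM, FG, FL, FM, GJ, GM, JL, LM
  2-simplices (18): AEJ, AEM, AFG, AFL, AGJ, ALM, BDE, BDG, BEF, BFL, BGJ, BJL, DEJ, DGM, DJL, DLM, EFM, FGM

Hence C_0 ≅ Z^9, C_1 ≅ Z^27, C_2 ≅ Z^18.

The boundary map ∂_1: C_1 → C_0 is given by ∂[p,q] = [q] − [p].
As a 9×27 matrix over Z this has rank 8, with invariant factors (1,1,1,1,1,1,1,1).

∂_2: C_2 → C_1 maps a triangle to the signed sum of its edges. For instance
  ∂DEJ = EJ − DJ + DE,
  ∂BDG = DG − BG + BD.
The 27×18 boundary matrix has rank 18 and Smith normal form diag(1,1,1,1,1,1,1,1,1,1,1,1,1,1,1,1,1,2).

Computing H_k = (kernel of ∂_k) / (image of ∂_{k+1}):

  H_0: rank C_0 − rank ∂_1 = 9 − 8 = 1, and the invariant factors of ∂_1 are all 1, so H_0 ≅ Z.
  H_1: rank ker ∂_1 − rank ∂_2 = (27 − 8) − 18 = 1, and ∂_2 has invariant factor 2 > 1, so H_1 ≅ Z ⊕ Z/2Z.
  H_2: rank ker ∂_2 − rank ∂_3 = (18 − 18) − 0 = 0, and there is no ∂_3, so H_2 ≅ 0.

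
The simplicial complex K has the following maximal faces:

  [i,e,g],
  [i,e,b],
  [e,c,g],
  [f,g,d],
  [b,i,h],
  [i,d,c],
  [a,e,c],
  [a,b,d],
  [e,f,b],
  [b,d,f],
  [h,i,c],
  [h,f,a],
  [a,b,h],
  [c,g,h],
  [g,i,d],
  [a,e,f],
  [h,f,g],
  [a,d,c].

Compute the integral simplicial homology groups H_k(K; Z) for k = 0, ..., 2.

K has 9 vertices, 27 edges, 18 triangles.
rank ∂_0 = 0, rank ∂_1 = 8 ⇒ b_0 = 9 − 0 − 8 = 1; all invariant factors of ∂_1 are 1 so no torsion. So H_0 ≅ Z.
rank ∂_1 = 8, rank ∂_2 = 18 ⇒ b_1 = 27 − 8 − 18 = 1; ∂_2 has invariant factor(s) [2] giving torsion. So H_1 ≅ Z ⊕ Z_2.
rank ∂_2 = 18, rank ∂_3 = 0 ⇒ b_2 = 18 − 18 − 0 = 0. So H_2 ≅ 0.

H_0 ≅ Z,  H_1 ≅ Z ⊕ Z_2,  H_2 = 0.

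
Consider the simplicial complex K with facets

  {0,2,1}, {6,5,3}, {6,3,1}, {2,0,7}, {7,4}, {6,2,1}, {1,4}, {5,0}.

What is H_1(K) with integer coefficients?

H_1 ≅ Z^2.

Take the total order 0 < 1 < 2 < 3 < 4 < 5 < 6 < 7 on the vertex set. Then K (dimension 2) consists of the simplices:

  0-simplices (8): [0], [1], [2], [3], [4], [5], [6], [7]
  1-simplices (14): [0,1], [0,2], [0,5], [0,7], [1,2], [1,3], [1,4], [1,6], [2,6], [2,7], [3,5], [3,6], [4,7], [5,6]
  2-simplices (5): [0,1,2], [0,2,7], [1,2,6], [1,3,6], [3,5,6]

Hence C_0 ≅ Z^8, C_1 ≅ Z^14, C_2 ≅ Z^5.

∂_1: C_1 → C_0 sends each edge [p,q] (with p < q) to q − p. For instance
  ∂[1,2] = [2] − [1].
The 8×14 boundary matrix has rank 7 and Smith normal form diag(1,1,1,1,1,1,1).

The boundary map ∂_2: C_2 → C_1 maps a triangle to the signed sum of its edges. For instance
  ∂[1,3,6] = [3,6] − [1,6] + [1,3],
  ∂[3,5,6] = [5,6] − [3,6] + [3,5].
The 14×5 boundary matrix has rank 5 and Smith normal form diag(1,1,1,1,1).

Computing H_k = (kernel of ∂_k) / (image of ∂_{k+1}):

  H_1: rank ker ∂_1 − rank ∂_2 = (14 − 7) − 5 = 2, and the invariant factors of ∂_2 are all 1, so H_1 = Z^2.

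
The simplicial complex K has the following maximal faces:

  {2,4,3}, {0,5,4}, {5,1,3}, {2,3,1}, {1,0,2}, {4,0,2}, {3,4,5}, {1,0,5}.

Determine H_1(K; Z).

H_1 ≅ 0.

We work with the vertex ordering 0 < 1 < 2 < 3 < 4 < 5. The simplices of K, each written with vertices in increasing order, are:

  0-simplices (6): [0], [1], [2], [3], [4], [5]
  1-simplices (12): [0,1], [0,2], [0,4], [0,5], [1,2], [1,3], [1,5], [2,3], [2,4], [3,4], [3,5], [4,5]
  2-simplices (8): [0,1,2], [0,1,5], [0,2,4], [0,4,5], [1,2,3], [1,3,5], [2,3,4], [3,4,5]

giving chain groups C_0 ≅ Z^6, C_1 ≅ Z^12, C_2 ≅ Z^8.

The boundary map ∂_1: C_1 → C_0 is given by ∂[p,q] = [q] − [p]. For instance
  ∂[3,4] = [4] − [3].
The resulting 6×12 matrix has rank 5, and its Smith normal form has invariant factors (1,1,1,1,1).

∂_2: C_2 → C_1 maps a triangle to the signed sum of its edges. For instance
  ∂[0,1,2] = [1,2] − [0,2] + [0,1],
  ∂[1,3,5] = [3,5] − [1,5] + [1,3].
This gives a 12×8 integer matrix of rank 7; reducing to Smith normal form yields diagonal entries (1,1,1,1,1,1,1).

Now H_k = ker ∂_k / im ∂_{k+1}, so:

  H_1: rank ker ∂_1 − rank ∂_2 = (12 − 5) − 7 = 0, and the invariant factors of ∂_2 are all 1, so H_1 ≅ 0.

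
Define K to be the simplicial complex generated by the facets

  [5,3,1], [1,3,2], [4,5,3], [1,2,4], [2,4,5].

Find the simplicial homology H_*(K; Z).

H_0 ≅ Z,  H_1 ≅ Z,  H_2 = 0.

Fix the vertex order 1 < 2 < 3 < 4 < 5 and write every simplex with vertices in increasing order. Then dim K = 2 and the simplices of K are:

  0-simplices (5): [1], [2], [3], [4], [5]
  1-simplices (10): [1,2], [1,3], [1,4], [1,5], [2,3], [2,4], [2,5], [3,4], [3,5], [4,5]
  2-simplices (5): [1,2,3], [1,2,4], [1,3,5], [2,4,5], [3,4,5]

Hence C_0 ≅ Z^5, C_1 ≅ Z^10, C_2 ≅ Z^5.

The boundary map ∂_1: C_1 → C_0 is given by ∂[p,q] = [q] − [p]. For instance
  ∂[1,3] = [3] − [1].
The resulting 5×10 matrix has rank 4, and its Smith normal form has invariant factors (1,1,1,1).

∂_2: C_2 → C_1 sends each 2-simplex [p,q,r] to [q,r] − [p,r] + [p,q]. For instance
  ∂[2,4,5] = [4,5] − [2,5] + [2,4],
  ∂[1,3,5] = [3,5] − [1,5] + [1,3].
This gives a 10×5 integer matrix of rank 5; reducing to Smith normal form yields diagonal entries (1,1,1,1,1).

From H_k ≅ ker(∂_k) / im(∂_{k+1}) we obtain:

  H_0: rank C_0 − rank ∂_1 = 5 − 4 = 1, and the invariant factors of ∂_1 are all 1, so H_0 ≅ Z.
  H_1: rank ker ∂_1 − rank ∂_2 = (10 − 4) − 5 = 1, and the invariant factors of ∂_2 are all 1, so H_1 ≅ Z.
  H_2: rank ker ∂_2 − rank ∂_3 = (5 − 5) − 0 = 0, and there is no ∂_3, so H_2 ≅ 0.

As a check, the Euler characteristic is 5 − 10 + 5 = 0, which agrees with 1 − 1 + 0 = 0.
(K is a triangulation of the Möbius band.)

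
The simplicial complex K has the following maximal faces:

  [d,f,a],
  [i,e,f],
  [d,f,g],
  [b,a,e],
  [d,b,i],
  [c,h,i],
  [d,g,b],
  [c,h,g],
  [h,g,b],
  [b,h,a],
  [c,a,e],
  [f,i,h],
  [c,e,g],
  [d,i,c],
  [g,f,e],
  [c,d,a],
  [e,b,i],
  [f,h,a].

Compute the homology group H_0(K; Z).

H_0 = Z.

We work with the vertex ordering a < b < c < d < e < f < g < h < i. The simplices of K, each written with vertices in increasing order, are:

  0-simplices (9): a, b, c, d, e, f, g, h, i
  1-simplices (27): ab, ac, ad, ae, af, ah, bd, be, bg, bh, bi, cd, ce, cg, ch, ci, df, dg, di, ef, eg, ei, fg, fh, fi, gh, hi
  2-simplices (18): abe, abh, acd, ace, adf, afh, bdg, bdi, bei, bgh, cdi, ceg, cgh, chi, dfg, efg, efi, fhi

Hence C_0 ≅ Z^9, C_1 ≅ Z^27, C_2 ≅ Z^18.

The boundary map ∂_1: C_1 → C_0 is given by ∂[p,q] = [q] − [p].
The resulting 9×27 matrix has rank 8, and its Smith normal form has invariant factors (1,1,1,1,1,1,1,1).

The boundary map ∂_2: C_2 → C_1 acts by ∂[p,q,r] = [q,r] − [p,r] + [p,q]. For instance
  ∂cdi = di − ci + cd,
  ∂efi = fi − ei + ef.
This gives a 27×18 integer matrix of rank 17; reducing to Smith normal form yields diagonal entries (1,1,1,1,1,1,1,1,1,1,1,1,1,1,1,1,1).

Reading off H_k = ker ∂_k / im ∂_{k+1}:

  H_0: rank C_0 − rank ∂_1 = 9 − 8 = 1, and the invariant factors of ∂_1 are all 1, so H_0 ≅ Z.

(K is a triangulation of the torus T^2.)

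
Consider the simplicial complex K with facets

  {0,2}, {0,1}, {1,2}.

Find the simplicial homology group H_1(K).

H_1 ≅ Z.

Take the total order 0 < 1 < 2 on the vertex set. Then K (dimension 1) consists of the simplices:

  0-simplices (3): [0], [1], [2]
  1-simplices (3): [0,1], [0,2], [1,2]

Hence C_0 ≅ Z^3, C_1 ≅ Z^3.

∂_1: C_1 → C_0 sends each edge [p,q] (with p < q) to q − p. For instance
  ∂[0,2] = [2] − [0].
This gives a 3×3 integer matrix of rank 2; reducing to Smith normal form yields diagonal entries (1,1).

From H_k ≅ ker(∂_k) / im(∂_{k+1}) we obtain:

  H_1: rank ker ∂_1 − rank ∂_2 = (3 − 2) − 0 = 1, and there is no ∂_2, so H_1 = Z.

(K is a triangulation of the circle S^1.)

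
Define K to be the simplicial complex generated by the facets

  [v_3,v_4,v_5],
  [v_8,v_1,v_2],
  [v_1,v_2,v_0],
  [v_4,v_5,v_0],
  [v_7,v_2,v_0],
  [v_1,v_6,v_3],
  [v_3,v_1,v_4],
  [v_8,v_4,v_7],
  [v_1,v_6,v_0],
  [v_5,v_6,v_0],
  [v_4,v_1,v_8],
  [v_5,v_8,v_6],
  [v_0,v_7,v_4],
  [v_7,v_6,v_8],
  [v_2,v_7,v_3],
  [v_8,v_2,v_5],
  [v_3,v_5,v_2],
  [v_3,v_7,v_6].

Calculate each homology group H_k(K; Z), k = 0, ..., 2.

K has 9 vertices, 27 edges, 18 triangles.
rank ∂_0 = 0, rank ∂_1 = 8 ⇒ b_0 = 9 − 0 − 8 = 1; all invariant factors of ∂_1 are 1 so no torsion. So H_0 = Z.
rank ∂_1 = 8, rank ∂_2 = 17 ⇒ b_1 = 27 − 8 − 17 = 2; all invariant factors of ∂_2 are 1 so no torsion. So H_1 = Z^2.
rank ∂_2 = 17, rank ∂_3 = 0 ⇒ b_2 = 18 − 17 − 0 = 1. So H_2 = Z.

H_0 = Z,  H_1 = Z^2,  H_2 = Z.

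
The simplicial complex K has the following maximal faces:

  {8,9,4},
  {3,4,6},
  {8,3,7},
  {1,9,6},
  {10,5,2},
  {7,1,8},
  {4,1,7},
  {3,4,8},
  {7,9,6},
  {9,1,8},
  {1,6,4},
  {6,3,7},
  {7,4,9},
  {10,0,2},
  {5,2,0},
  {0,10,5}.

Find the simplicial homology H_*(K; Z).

H_0 = Z^2,  H_1 = Z_2,  H_2 = Z.

Order the vertices as 0 < 1 < 2 < 3 < 4 < 5 < 6 < 7 < 8 < 9 < 10. Listing each simplex with vertices in this order, K has dimension 2 with simplices:

  0-simplices (11): [0], [1], [2], [3], [4], [5], [6], [7], [8], [9], [10]
  1-simplices (24): (24 of them)
  2-simplices (16): [0,2,5], [0,2,10], [0,5,10], [1,4,6], [1,4,7], [1,6,9], [1,7,8], [1,8,9], [2,5,10], [3,4,6], [3,4,8], [3,6,7], [3,7,8], [4,7,9], [4,8,9], [6,7,9]

Hence C_0 ≅ Z^11, C_1 ≅ Z^24, C_2 ≅ Z^16.

Boundary ∂_1: C_1 → C_0 maps an edge to its endpoints' difference, ∂[p,q] = q − p. For instance
  ∂[2,10] = [10] − [2].
The resulting 11×24 matrix has rank 9, and its Smith normal form has invariant factors (1,1,1,1,1,1,1,1,1).

The boundary map ∂_2: C_2 → C_1 maps a triangle to the signed sum of its edges. For instance
  ∂[2,5,10] = [5,10] − [2,10] + [2,5],
  ∂[3,4,6] = [4,6] − [3,6] + [3,4].
As a 24×16 matrix over Z this has rank 15, with invariant factors (1,1,1,1,1,1,1,1,1,1,1,1,1,1,2).

Computing H_k = (kernel of ∂_k) / (image of ∂_{k+1}):

  H_0: rank C_0 − rank ∂_1 = 11 − 9 = 2, and the invariant factors of ∂_1 are all 1, so H_0 = Z^2.
  H_1: rank ker ∂_1 − rank ∂_2 = (24 − 9) − 15 = 0, and ∂_2 has invariant factor 2 > 1, so H_1 = Z_2.
  H_2: rank ker ∂_2 − rank ∂_3 = (16 − 15) − 0 = 1, and there is no ∂_3, so H_2 = Z.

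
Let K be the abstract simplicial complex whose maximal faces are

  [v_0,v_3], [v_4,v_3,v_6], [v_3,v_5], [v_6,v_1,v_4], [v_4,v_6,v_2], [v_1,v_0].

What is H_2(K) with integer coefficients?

K has 7 vertices, 10 edges, 3 triangles.
rank ∂_2 = 3, rank ∂_3 = 0 ⇒ b_2 = 3 − 3 − 0 = 0. So H_2 = 0.

H_2 ≅ 0.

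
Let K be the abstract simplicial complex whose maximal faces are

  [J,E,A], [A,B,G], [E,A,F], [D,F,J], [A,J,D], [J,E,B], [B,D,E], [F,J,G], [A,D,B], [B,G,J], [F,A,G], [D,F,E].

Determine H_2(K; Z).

H_2 = 0.

Order the vertices as A < B < D < E < F < G < J. Listing each simplex with vertices in this order, K has dimension 2 with simplices:

  0-simplices (7): A, B, D, E, F, G, J
  1-simplices (18): AB, AD, AE, AF, AG, AJ, BD, BE, BG, BJ, DE, DF, DJ, EF, EJ, FG, FJ, GJ
  2-simplices (12): ABD, ABG, ADJ, AEF, AEJ, AFG, BDE, BEJ, BGJ, DEF, DFJ, FGJ

so the chain groups are C_0 ≅ Z^7, C_1 ≅ Z^18, C_2 ≅ Z^12.

Boundary ∂_1: C_1 → C_0 maps an edge to its endpoints' difference, ∂[p,q] = q − p.
The resulting 7×18 matrix has rank 6, and its Smith normal form has invariant factors (1,1,1,1,1,1).

Boundary ∂_2: C_2 → C_1 acts by ∂[p,q,r] = [q,r] − [p,r] + [p,q]. For instance
  ∂BDE = DE − BE + BD,
  ∂FGJ = GJ − FJ + FG.
The 18×12 boundary matrix has rank 12 and Smith normal form diag(1,1,1,1,1,1,1,1,1,1,1,2).

Computing H_k = (kernel of ∂_k) / (image of ∂_{k+1}):

  H_2: rank ker ∂_2 − rank ∂_3 = (12 − 12) − 0 = 0, and there is no ∂_3, so H_2 ≅ 0.

(K is a triangulation of the real projective plane RP^2.)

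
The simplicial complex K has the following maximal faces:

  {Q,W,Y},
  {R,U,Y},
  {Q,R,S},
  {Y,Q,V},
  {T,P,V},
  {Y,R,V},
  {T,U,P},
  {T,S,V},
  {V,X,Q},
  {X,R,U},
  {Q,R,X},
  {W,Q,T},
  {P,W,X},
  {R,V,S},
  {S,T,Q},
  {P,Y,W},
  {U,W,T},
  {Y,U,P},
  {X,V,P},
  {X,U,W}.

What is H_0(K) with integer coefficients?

H_0 ≅ Z.

Fix the vertex order P < Q < R < S < T < U < V < W < X < Y and write every simplex with vertices in increasing order. Then dim K = 2 and the simplices of K are:

  0-simplices (10): P, Q, R, S, T, U, V, W, X, Y
  1-simplices (30): PT, PU, PV, PW, PX, PY, QR, QS, QT, QV, QW, QX, QY, RS, RU, RV, RX, RY, ST, SV, TU, TV, TW, UW, UX, UY, VX, VY, WX, WY
  2-simplices (20): PTU, PTV, PUY, PVX, PWX, PWY, QRS, QRX, QST, QTW, QVX, QVY, QWY, RSV, RUX, RUY, RVY, STV, TUW, UWX

Hence C_0 ≅ Z^10, C_1 ≅ Z^30, C_2 ≅ Z^20.

Boundary ∂_1: C_1 → C_0 sends each edge [p,q] (with p < q) to q − p. For instance
  ∂ST = T − S.
The resulting 10×30 matrix has rank 9, and its Smith normal form has invariant factors (1,1,1,1,1,1,1,1,1).

The boundary map ∂_2: C_2 → C_1 maps a triangle to the signed sum of its edges. For instance
  ∂QRS = RS − QS + QR,
  ∂PVX = VX − PX + PV.
The 30×20 boundary matrix has rank 20 and Smith normal form diag(1,1,1,1,1,1,1,1,1,1,1,1,1,1,1,1,1,1,1,2).

Reading off H_k = ker ∂_k / im ∂_{k+1}:

  H_0: rank C_0 − rank ∂_1 = 10 − 9 = 1, and the invariant factors of ∂_1 are all 1, so H_0 ≅ Z.

(K is a triangulation of the Klein bottle.)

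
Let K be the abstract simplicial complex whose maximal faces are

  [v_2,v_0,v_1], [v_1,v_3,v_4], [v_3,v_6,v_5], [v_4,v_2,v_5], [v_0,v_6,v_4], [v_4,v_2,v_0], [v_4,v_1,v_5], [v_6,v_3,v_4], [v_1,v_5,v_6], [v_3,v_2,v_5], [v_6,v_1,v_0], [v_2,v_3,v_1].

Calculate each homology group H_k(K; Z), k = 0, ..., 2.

H_0 ≅ Z,  H_1 ≅ Z/2,  H_2 = 0.

Fix the vertex order v_0 < v_1 < v_2 < v_3 < v_4 < v_5 < v_6 and write every simplex with vertices in increasing order. Then dim K = 2 and the simplices of K are:

  0-simplices (7): [v_0], [v_1], [v_2], [v_3], [v_4], [v_5], [v_6]
  1-simplices (18): (18 of them)
  2-simplices (12): (12 of them)

Hence C_0 ≅ Z^7, C_1 ≅ Z^18, C_2 ≅ Z^12.

Boundary ∂_1: C_1 → C_0 sends each edge [p,q] (with p < q) to q − p. For instance
  ∂[v_1,v_5] = [v_5] − [v_1].
The 7×18 boundary matrix has rank 6 and Smith normal form diag(1,1,1,1,1,1).

Boundary ∂_2: C_2 → C_1 sends each 2-simplex [p,q,r] to [q,r] − [p,r] + [p,q]. For instance
  ∂[v_3,v_5,v_6] = [v_5,v_6] − [v_3,v_6] + [v_3,v_5],
  ∂[v_3,v_4,v_6] = [v_4,v_6] − [v_3,v_6] + [v_3,v_4].
This gives a 18×12 integer matrix of rank 12; reducing to Smith normal form yields diagonal entries (1,1,1,1,1,1,1,1,1,1,1,2).

Now H_k = ker ∂_k / im ∂_{k+1}, so:

  H_0: rank C_0 − rank ∂_1 = 7 − 6 = 1, and the invariant factors of ∂_1 are all 1, so H_0 ≅ Z.
  H_1: rank ker ∂_1 − rank ∂_2 = (18 − 6) − 12 = 0, and ∂_2 has invariant factor 2 > 1, so H_1 ≅ Z/2.
  H_2: rank ker ∂_2 − rank ∂_3 = (12 − 12) − 0 = 0, and there is no ∂_3, so H_2 ≅ 0.

As a check, the Euler characteristic is 7 − 18 + 12 = 1, which agrees with 1 − 0 + 0 = 1.
(K is a triangulation of the real projective plane RP^2.)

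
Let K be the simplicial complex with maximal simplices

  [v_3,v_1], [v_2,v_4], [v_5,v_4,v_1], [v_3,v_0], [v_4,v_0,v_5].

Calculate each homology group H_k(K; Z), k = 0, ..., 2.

We work with the vertex ordering v_0 < v_1 < v_2 < v_3 < v_4 < v_5. The simplices of K, each written with vertices in increasing order, are:

  0-simplices (6): [v_0], [v_1], [v_2], [v_3], [v_4], [v_5]
  1-simplices (8): [v_0,v_3], [v_0,v_4], [v_0,v_5], [v_1,v_3], [v_1,v_4], [v_1,v_5], [v_2,v_4], [v_4,v_5]
  2-simplices (2): [v_0,v_4,v_5], [v_1,v_4,v_5]

giving chain groups C_0 ≅ Z^6, C_1 ≅ Z^8, C_2 ≅ Z^2.

Boundary ∂_1: C_1 → C_0 is given by ∂[p,q] = [q] − [p].
This gives a 6×8 integer matrix of rank 5; reducing to Smith normal form yields diagonal entries (1,1,1,1,1).

∂_2: C_2 → C_1 maps a triangle to the signed sum of its edges. For instance
  ∂[v_1,v_4,v_5] = [v_4,v_5] − [v_1,v_5] + [v_1,v_4],
  ∂[v_0,v_4,v_5] = [v_4,v_5] − [v_0,v_5] + [v_0,v_4].
The 8×2 boundary matrix has rank 2 and Smith normal form diag(1,1).

Reading off H_k = ker ∂_k / im ∂_{k+1}:

  H_0: rank C_0 − rank ∂_1 = 6 − 5 = 1, and the invariant factors of ∂_1 are all 1, so H_0 ≅ Z.
  H_1: rank ker ∂_1 − rank ∂_2 = (8 − 5) − 2 = 1, and the invariant factors of ∂_2 are all 1, so H_1 ≅ Z.
  H_2: rank ker ∂_2 − rank ∂_3 = (2 − 2) − 0 = 0, and there is no ∂_3, so H_2 ≅ 0.

H_0 ≅ Z,  H_1 ≅ Z,  H_2 = 0.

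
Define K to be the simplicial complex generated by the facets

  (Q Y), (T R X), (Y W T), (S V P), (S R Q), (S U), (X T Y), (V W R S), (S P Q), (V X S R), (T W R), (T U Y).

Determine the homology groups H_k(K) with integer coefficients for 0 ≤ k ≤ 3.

H_0 ≅ Z,  H_1 ≅ Z^2,  H_2 = 0,  H_3 = 0.

K has 10 vertices, 24 edges, 15 triangles, 2 3-simplices.
rank ∂_0 = 0, rank ∂_1 = 9 ⇒ b_0 = 10 − 0 − 9 = 1; all invariant factors of ∂_1 are 1 so no torsion. So H_0 = Z.
rank ∂_1 = 9, rank ∂_2 = 13 ⇒ b_1 = 24 − 9 − 13 = 2; all invariant factors of ∂_2 are 1 so no torsion. So H_1 = Z^2.
rank ∂_2 = 13, rank ∂_3 = 2 ⇒ b_2 = 15 − 13 − 2 = 0; all invariant factors of ∂_3 are 1 so no torsion. So H_2 = 0.
rank ∂_3 = 2, rank ∂_4 = 0 ⇒ b_3 = 2 − 2 − 0 = 0. So H_3 = 0.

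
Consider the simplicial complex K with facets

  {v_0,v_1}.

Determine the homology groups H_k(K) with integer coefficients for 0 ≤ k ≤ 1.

H_0 = Z,  H_1 = 0.

K has 2 vertices, 1 edge.
rank ∂_0 = 0, rank ∂_1 = 1 ⇒ b_0 = 2 − 0 − 1 = 1; all invariant factors of ∂_1 are 1 so no torsion. So H_0 = Z.
rank ∂_1 = 1, rank ∂_2 = 0 ⇒ b_1 = 1 − 1 − 0 = 0. So H_1 = 0.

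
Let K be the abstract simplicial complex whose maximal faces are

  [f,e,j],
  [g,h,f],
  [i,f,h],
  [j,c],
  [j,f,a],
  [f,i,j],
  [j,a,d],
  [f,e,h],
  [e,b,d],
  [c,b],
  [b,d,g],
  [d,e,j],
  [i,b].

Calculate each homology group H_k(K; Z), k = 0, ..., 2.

H_0 ≅ Z,  H_1 ≅ Z^3,  H_2 = 0.

We work with the vertex ordering a < b < c < d < e < f < g < h < i < j. The simplices of K, each written with vertices in increasing order, are:

  0-simplices (10): a, b, c, d, e, f, g, h, i, j
  1-simplices (22): ad, af, aj, bc, bd, be, bg, bi, cj, de, dg, dj, ef, eh, ej, fg, fh, fi, fj, gh, hi, ij
  2-simplices (10): adj, afj, bde, bdg, dej, efh, efj, fgh, fhi, fij

so the chain groups are C_0 ≅ Z^10, C_1 ≅ Z^22, C_2 ≅ Z^10.

Boundary ∂_1: C_1 → C_0 maps an edge to its endpoints' difference, ∂[p,q] = q − p. For instance
  ∂dj = j − d.
The 10×22 boundary matrix has rank 9 and Smith normal form diag(1,1,1,1,1,1,1,1,1).

∂_2: C_2 → C_1 acts by ∂[p,q,r] = [q,r] − [p,r] + [p,q]. For instance
  ∂fij = ij − fj + fi,
  ∂adj = dj − aj + ad.
This gives a 22×10 integer matrix of rank 10; reducing to Smith normal form yields diagonal entries (1,1,1,1,1,1,1,1,1,1).

Computing H_k = (kernel of ∂_k) / (image of ∂_{k+1}):

  H_0: rank C_0 − rank ∂_1 = 10 − 9 = 1, and the invariant factors of ∂_1 are all 1, so H_0 = Z.
  H_1: rank ker ∂_1 − rank ∂_2 = (22 − 9) − 10 = 3, and the invariant factors of ∂_2 are all 1, so H_1 = Z^3.
  H_2: rank ker ∂_2 − rank ∂_3 = (10 − 10) − 0 = 0, and there is no ∂_3, so H_2 = 0.

As a check, the Euler characteristic is 10 − 22 + 10 = -2, which agrees with 1 − 3 + 0 = -2.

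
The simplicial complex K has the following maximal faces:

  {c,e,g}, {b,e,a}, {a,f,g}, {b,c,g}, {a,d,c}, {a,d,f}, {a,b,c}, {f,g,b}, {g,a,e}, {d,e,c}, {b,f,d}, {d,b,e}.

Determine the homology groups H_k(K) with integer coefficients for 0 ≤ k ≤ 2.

H_0 = Z,  H_1 = Z/2Z,  H_2 = 0.

We work with the vertex ordering a < b < c < d < e < f < g. The simplices of K, each written with vertices in increasing order, are:

  0-simplices (7): a, b, c, d, e, f, g
  1-simplices (18): ab, ac, ad, ae, af, ag, bc, bd, be, bf, bg, cd, ce, cg, de, df, eg, fg
  2-simplices (12): abc, abe, acd, adf, aeg, afg, bcg, bde, bdf, bfg, cde, ceg

so the chain groups are C_0 ≅ Z^7, C_1 ≅ Z^18, C_2 ≅ Z^12.

The boundary map ∂_1: C_1 → C_0 is given by ∂[p,q] = [q] − [p]. For instance
  ∂bc = c − b.
The 7×18 boundary matrix has rank 6 and Smith normal form diag(1,1,1,1,1,1).

Boundary ∂_2: C_2 → C_1 maps a triangle to the signed sum of its edges. For instance
  ∂acd = cd − ad + ac,
  ∂ceg = eg − cg + ce.
This gives a 18×12 integer matrix of rank 12; reducing to Smith normal form yields diagonal entries (1,1,1,1,1,1,1,1,1,1,1,2).

Now H_k = ker ∂_k / im ∂_{k+1}, so:

  H_0: rank C_0 − rank ∂_1 = 7 − 6 = 1, and the invariant factors of ∂_1 are all 1, so H_0 = Z.
  H_1: rank ker ∂_1 − rank ∂_2 = (18 − 6) − 12 = 0, and ∂_2 has invariant factor 2 > 1, so H_1 = Z/2Z.
  H_2: rank ker ∂_2 − rank ∂_3 = (12 − 12) − 0 = 0, and there is no ∂_3, so H_2 = 0.

(K is a triangulation of the real projective plane RP^2.)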